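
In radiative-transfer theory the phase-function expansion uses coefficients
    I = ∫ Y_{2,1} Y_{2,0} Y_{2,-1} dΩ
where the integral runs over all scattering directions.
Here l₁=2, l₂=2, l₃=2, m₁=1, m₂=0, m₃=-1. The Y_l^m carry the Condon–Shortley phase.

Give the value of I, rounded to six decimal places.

-0.090112

Checks pass: Σm=0; 6 even; l₃=2∈[0,4].
(2·2+1)(2·2+1)(2·2+1) = 125
Δ: 2! 2! 2! / 7! → 1/630
sum: t=0:+1/8 t=1:−1/1 t=2:+1/8 = -3/4
3j²(2 2 2; 0 0 0) = Δ·Π!·Σ² = 2/35  (sign -1)
sum: t=0:+1/4 t=1:−1/2 = -1/4
3j²(2 2 2; 1 0 -1) = Δ·Π!·Σ² = 1/70  (sign +1)
combine: 4πI² = 125·2/35·1/70 = 5/49
take √, sign -1: I = -0.09011188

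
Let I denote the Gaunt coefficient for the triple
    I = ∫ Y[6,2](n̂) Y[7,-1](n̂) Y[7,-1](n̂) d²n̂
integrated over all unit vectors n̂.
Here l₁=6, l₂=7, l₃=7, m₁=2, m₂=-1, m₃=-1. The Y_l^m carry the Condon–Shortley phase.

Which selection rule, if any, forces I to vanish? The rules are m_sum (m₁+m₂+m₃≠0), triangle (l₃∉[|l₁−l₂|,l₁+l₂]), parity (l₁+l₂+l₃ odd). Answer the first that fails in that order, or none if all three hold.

none

Σmᵢ = 0  ✓
l₃∈[|l₁−l₂|,l₁+l₂]=[1,13], have l₃=7  ✓
Σlᵢ = 20 ⇒ even  ✓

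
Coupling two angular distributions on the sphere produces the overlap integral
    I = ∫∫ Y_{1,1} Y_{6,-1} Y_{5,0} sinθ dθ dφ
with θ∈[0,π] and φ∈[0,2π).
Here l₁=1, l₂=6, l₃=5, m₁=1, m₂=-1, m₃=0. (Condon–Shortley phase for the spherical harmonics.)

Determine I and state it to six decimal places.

-0.187239

Rules hold: Σm=0, L=12 even, 5≤5≤7.
N = 3·13·11 = 429
Δ = 2!·0!·10!/13! = 1/858
Racah Σ t=1..1: t=1:−1/14400 = -1/14400
⇒ 3j(1 6 5; 0 0 0)² = 6/143, sgn +1
Racah Σ t=0..0: t=0:+1/28800 = 1/28800
⇒ 3j(1 6 5; 1 -1 0)² = 7/286, sgn -1
4πI² = N·(3j₀)²·(3jₘ)² = 63/143
I = -1·√(0.440559/4π) = -0.18723944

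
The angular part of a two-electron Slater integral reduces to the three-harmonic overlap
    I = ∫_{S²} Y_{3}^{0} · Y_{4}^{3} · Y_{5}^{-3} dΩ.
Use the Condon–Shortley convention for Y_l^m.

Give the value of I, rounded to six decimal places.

0.103862

Checks pass: Σm=0; 12 even; l₃=5∈[1,7].
(2·3+1)(2·4+1)(2·5+1) = 693
Δ: 2! 4! 6! / 13! → 1/180180
sum: t=0:+1/576 t=1:−1/144 t=2:+1/576 = -1/288
3j²(3 4 5; 0 0 0) = Δ·Π!·Σ² = 20/1001  (sign +1)
sum: t=1:−1/2880 t=2:+1/1440 = 1/2880
3j²(3 4 5; 0 3 -3) = Δ·Π!·Σ² = 7/715  (sign +1)
combine: 4πI² = 693·20/1001·7/715 = 252/1859
take √, sign +1: I = 0.10386175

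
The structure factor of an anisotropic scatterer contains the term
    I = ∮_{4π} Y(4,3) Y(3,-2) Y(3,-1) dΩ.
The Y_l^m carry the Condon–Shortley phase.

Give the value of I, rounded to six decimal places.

m-sum 0 ✓  L=10 even ✓  1≤3≤7 ✓
Π(2lᵢ+1) = 9×7×7 = 441
triangle coeff Δ(4,3,3) = 1/34650
Σ_t [1,3]: t=1:−1/72 t=2:+1/16 t=3:−1/72 = 5/144
(3j)²=2/77 [(4 3 3; 0 0 0)], sign=-1
Σ_t [0,1]: t=0:+1/144 t=1:−1/288 = 1/288
(3j)²=1/99 [(4 3 3; 3 -2 -1)], sign=+1
⇒ 4πI² = 14/121
I = (-1)√(14/121/(4π)) = -0.09595473

-0.095955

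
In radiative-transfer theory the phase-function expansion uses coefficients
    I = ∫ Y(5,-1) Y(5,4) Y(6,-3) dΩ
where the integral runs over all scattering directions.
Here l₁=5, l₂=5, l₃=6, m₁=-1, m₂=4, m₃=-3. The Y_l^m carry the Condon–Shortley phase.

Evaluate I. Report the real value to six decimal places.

-0.020582

m-sum 0 ✓  L=16 even ✓  0≤6≤10 ✓
Π(2lᵢ+1) = 11×11×13 = 1573
triangle coeff Δ(5,5,6) = 1/28588560
Σ_t [0,4]: t=0:+1/345600 t=1:−1/13824 t=2:+1/5184 t=3:−1/13824 t=4:+1/345600 = 7/129600
(3j)²=80/7293 [(5 5 6; 0 0 0)], sign=+1
Σ_t [3,4]: t=3:−1/155520 t=4:+1/138240 = 1/1244160
(3j)²=3/9724 [(5 5 6; -1 4 -3)], sign=-1
⇒ 4πI² = 20/3757
I = (-1)√(20/3757/(4π)) = -0.02058209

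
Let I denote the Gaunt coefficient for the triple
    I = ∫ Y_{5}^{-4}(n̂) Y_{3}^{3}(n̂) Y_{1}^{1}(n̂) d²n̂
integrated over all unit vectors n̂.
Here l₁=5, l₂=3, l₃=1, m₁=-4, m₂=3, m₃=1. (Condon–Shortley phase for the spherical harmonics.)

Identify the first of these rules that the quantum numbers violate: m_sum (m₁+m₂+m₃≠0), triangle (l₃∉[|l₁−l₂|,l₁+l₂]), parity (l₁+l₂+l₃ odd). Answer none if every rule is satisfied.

triangle

m₁+m₂+m₃ = -4 + 3 + 1 = 0  ✓
triangle: |5−3|=2 ≤ l₃=1 ≤ 5+3=8  ✗
parity: l₁+l₂+l₃ = 9 is odd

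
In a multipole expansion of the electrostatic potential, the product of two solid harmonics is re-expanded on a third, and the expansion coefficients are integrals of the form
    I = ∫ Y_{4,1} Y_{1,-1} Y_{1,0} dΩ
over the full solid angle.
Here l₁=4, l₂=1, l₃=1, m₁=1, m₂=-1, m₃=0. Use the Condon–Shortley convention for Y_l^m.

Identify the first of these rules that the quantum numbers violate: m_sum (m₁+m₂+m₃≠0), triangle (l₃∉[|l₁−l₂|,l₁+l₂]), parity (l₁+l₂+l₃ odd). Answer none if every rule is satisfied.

azimuthal sum: 1 − 1 + 0 = 0  ✓
3 ≤ 1 ≤ 5 (triangle on l)  ✗
L = 4 + 1 + 1 = 6 (even)

triangle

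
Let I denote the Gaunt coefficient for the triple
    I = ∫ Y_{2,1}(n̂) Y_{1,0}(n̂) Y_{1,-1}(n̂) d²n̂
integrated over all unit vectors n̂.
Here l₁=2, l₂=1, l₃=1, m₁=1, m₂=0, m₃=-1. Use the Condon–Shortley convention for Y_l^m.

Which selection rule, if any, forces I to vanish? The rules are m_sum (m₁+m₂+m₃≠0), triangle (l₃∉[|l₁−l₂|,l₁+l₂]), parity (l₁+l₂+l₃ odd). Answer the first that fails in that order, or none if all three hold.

none

m₁+m₂+m₃ = 1 + 0 − 1 = 0  ✓
triangle: |2−1|=1 ≤ l₃=1 ≤ 2+1=3  ✓
parity: l₁+l₂+l₃ = 4 is even  ✓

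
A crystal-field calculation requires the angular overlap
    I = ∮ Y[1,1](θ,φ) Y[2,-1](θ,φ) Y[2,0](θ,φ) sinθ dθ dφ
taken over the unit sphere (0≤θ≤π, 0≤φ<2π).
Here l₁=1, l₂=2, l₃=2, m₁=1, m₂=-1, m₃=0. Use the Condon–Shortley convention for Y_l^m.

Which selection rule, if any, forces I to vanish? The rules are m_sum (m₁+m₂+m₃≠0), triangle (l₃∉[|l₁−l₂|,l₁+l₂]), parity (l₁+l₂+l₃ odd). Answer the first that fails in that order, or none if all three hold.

Σmᵢ = 0  ✓
l₃∈[|l₁−l₂|,l₁+l₂]=[1,3], have l₃=2  ✓
Σlᵢ = 5 ⇒ odd  ✗

parity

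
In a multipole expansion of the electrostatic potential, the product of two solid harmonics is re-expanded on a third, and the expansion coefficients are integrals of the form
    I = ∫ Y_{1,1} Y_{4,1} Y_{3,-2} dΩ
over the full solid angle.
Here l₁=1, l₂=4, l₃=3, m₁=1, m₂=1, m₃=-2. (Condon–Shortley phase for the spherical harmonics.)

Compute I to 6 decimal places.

-0.106622

Rules hold: Σm=0, L=8 even, 3≤3≤5.
N = 3·9·7 = 189
Δ = 2!·0!·6!/9! = 1/252
Racah Σ t=1..1: t=1:−1/36 = -1/36
⇒ 3j(1 4 3; 0 0 0)² = 4/63, sgn +1
Racah Σ t=0..0: t=0:+1/240 = 1/240
⇒ 3j(1 4 3; 1 1 -2)² = 1/84, sgn -1
4πI² = N·(3j₀)²·(3jₘ)² = 1/7
I = -1·√(0.142857/4π) = -0.10662181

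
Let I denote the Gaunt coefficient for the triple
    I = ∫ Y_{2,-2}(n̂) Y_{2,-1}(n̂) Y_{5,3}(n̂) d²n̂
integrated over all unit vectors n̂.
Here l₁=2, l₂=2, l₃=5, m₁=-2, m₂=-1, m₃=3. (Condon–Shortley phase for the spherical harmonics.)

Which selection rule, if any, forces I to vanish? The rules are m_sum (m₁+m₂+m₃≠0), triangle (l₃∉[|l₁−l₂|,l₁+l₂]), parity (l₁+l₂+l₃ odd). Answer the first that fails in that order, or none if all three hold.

azimuthal sum: -2 − 1 + 3 = 0  ✓
0 ≤ 5 ≤ 4 (triangle on l)  ✗
L = 2 + 2 + 5 = 9 (odd)

triangle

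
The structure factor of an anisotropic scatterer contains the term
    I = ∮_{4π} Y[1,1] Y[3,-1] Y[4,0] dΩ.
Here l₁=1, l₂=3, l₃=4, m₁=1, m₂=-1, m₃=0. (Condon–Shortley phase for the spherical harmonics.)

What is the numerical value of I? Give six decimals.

0.150786

m-sum 0 ✓  L=8 even ✓  2≤4≤4 ✓
Π(2lᵢ+1) = 3×7×9 = 189
triangle coeff Δ(1,3,4) = 1/252
Σ_t [0,0]: t=0:+1/36 = 1/36
(3j)²=4/63 [(1 3 4; 0 0 0)], sign=+1
Σ_t [0,0]: t=0:+1/96 = 1/96
(3j)²=1/42 [(1 3 4; 1 -1 0)], sign=+1
⇒ 4πI² = 2/7
I = (+1)√(2/7/(4π)) = 0.15078601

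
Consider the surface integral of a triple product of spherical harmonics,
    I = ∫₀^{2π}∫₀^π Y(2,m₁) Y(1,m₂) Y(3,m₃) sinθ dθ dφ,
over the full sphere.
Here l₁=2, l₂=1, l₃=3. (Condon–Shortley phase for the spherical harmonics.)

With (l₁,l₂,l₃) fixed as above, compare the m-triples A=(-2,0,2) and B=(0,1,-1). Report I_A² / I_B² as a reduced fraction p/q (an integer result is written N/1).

5/6

Same 2,1,3: normalisation and zero-m 3j drop out of the ratio.
A: Δ: 0! 4! 2! / 7! → 1/105; sum: t=0:+1/24 = 1/24; 3j²(2 1 3; -2 0 2) = Δ·Π!·Σ² = 1/21  (sign -1)
B: Δ: 0! 4! 2! / 7! → 1/105; sum: t=0:+1/8 = 1/8; 3j²(2 1 3; 0 1 -1) = Δ·Π!·Σ² = 2/35  (sign +1)
I_A²/I_B² = (1/21)/(2/35) = 5/6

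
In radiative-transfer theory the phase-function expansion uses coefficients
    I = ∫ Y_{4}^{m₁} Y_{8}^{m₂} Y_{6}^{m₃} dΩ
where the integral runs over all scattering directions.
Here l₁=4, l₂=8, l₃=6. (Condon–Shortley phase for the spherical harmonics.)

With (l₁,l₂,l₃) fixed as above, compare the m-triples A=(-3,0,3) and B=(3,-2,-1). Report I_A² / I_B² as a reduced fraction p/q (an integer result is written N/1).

126/169

l's match ⇒ only the (l;m) 3-j factors differ between A and B.
A: triangle coeff Δ(4,8,6) = 1/23279256; Σ_t [5,6]: t=5:−1/7257600 t=6:+1/58060800 = -1/8294400; (3j)²=1029/92378 [(4 8 6; -3 0 3)], sign=+1
B: triangle coeff Δ(4,8,6) = 1/23279256; Σ_t [0,1]: t=0:+1/12441600 t=1:−1/3456000 = -13/62208000; (3j)²=637/42636 [(4 8 6; 3 -2 -1)], sign=+1
I_A²/I_B² = (1029/92378)/(637/42636) = 126/169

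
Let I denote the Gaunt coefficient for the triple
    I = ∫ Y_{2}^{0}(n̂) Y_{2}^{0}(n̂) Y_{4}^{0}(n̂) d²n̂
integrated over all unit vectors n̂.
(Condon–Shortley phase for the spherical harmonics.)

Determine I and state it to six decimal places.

0.241796

Checks pass: Σm=0; 8 even; l₃=4∈[0,4].
(2·2+1)(2·2+1)(2·4+1) = 225
Δ: 0! 4! 4! / 9! → 1/630
sum: t=0:+1/16 = 1/16
3j²(2 2 4; 0 0 0) = Δ·Π!·Σ² = 2/35  (sign +1)
(m-triple is (0,0,0) — same symbol as above.)
combine: 4πI² = 225·2/35·2/35 = 36/49
take √, sign +1: I = 0.24179554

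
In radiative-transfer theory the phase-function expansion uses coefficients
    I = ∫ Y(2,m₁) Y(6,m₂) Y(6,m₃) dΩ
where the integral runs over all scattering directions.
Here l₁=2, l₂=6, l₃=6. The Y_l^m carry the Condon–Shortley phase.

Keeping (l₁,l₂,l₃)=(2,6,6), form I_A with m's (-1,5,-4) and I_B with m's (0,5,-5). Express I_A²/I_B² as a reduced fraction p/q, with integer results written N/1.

l's match ⇒ only the (l;m) 3-j factors differ between A and B.
A: triangle coeff Δ(2,6,6) = 1/90090; Σ_t [1,2]: t=1:−1/7257600 t=2:+1/725760 = 1/806400; (3j)²=27/910 [(2 6 6; -1 5 -4)], sign=+1
B: triangle coeff Δ(2,6,6) = 1/90090; Σ_t [1,2]: t=1:−1/3628800 t=2:+1/1451520 = 1/2419200; (3j)²=11/910 [(2 6 6; 0 5 -5)], sign=-1
I_A²/I_B² = (27/910)/(11/910) = 27/11

27/11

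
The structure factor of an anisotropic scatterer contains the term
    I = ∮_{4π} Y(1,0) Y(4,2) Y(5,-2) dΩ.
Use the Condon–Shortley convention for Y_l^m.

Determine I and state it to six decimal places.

0.225034

Checks pass: Σm=0; 10 even; l₃=5∈[3,5].
(2·1+1)(2·4+1)(2·5+1) = 297
Δ: 0! 2! 8! / 11! → 1/495
sum: t=0:+1/576 = 1/576
3j²(1 4 5; 0 0 0) = Δ·Π!·Σ² = 5/99  (sign -1)
sum: t=0:+1/1440 = 1/1440
3j²(1 4 5; 0 2 -2) = Δ·Π!·Σ² = 7/165  (sign -1)
combine: 4πI² = 297·5/99·7/165 = 7/11
take √, sign +1: I = 0.22503380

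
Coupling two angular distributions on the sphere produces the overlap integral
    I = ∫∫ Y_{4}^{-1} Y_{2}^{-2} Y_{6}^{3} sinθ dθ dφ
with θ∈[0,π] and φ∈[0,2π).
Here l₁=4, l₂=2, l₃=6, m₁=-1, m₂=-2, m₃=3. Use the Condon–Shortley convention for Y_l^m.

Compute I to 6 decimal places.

m-sum 0 ✓  L=12 even ✓  2≤6≤6 ✓
Π(2lᵢ+1) = 9×5×13 = 585
triangle coeff Δ(4,2,6) = 1/6435
Σ_t [0,0]: t=0:+1/2304 = 1/2304
(3j)²=5/143 [(4 2 6; 0 0 0)], sign=+1
Σ_t [0,0]: t=0:+1/17280 = 1/17280
(3j)²=14/715 [(4 2 6; -1 -2 3)], sign=-1
⇒ 4πI² = 630/1573
I = (-1)√(630/1573/(4π)) = -0.17852580

-0.178526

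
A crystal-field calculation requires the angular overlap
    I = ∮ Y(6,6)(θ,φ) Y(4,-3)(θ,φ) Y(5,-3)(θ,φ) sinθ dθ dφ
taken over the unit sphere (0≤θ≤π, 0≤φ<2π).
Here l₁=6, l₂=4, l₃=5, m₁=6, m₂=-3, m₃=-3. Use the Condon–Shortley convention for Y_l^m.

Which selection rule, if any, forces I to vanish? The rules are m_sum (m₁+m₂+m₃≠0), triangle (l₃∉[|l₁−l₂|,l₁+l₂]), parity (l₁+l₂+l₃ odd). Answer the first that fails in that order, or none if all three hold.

azimuthal sum: 6 − 3 − 3 = 0  ✓
2 ≤ 5 ≤ 10 (triangle on l)  ✓
L = 6 + 4 + 5 = 15 (odd)  ✗

parity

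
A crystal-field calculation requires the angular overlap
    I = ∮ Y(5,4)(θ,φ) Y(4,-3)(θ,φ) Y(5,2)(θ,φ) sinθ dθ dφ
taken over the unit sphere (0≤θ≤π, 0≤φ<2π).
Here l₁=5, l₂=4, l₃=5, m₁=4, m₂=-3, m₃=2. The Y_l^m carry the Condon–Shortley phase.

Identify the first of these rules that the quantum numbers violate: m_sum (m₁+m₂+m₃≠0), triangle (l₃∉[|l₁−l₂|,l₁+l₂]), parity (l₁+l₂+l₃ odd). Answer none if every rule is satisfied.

azimuthal sum: 4 − 3 + 2 = 3  ✗
1 ≤ 5 ≤ 9 (triangle on l)
L = 5 + 4 + 5 = 14 (even)

m_sum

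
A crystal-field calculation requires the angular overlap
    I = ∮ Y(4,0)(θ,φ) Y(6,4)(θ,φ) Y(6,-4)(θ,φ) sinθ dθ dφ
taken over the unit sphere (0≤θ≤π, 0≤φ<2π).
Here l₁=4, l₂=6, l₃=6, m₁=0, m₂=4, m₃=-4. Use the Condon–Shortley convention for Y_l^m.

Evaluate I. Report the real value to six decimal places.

-0.144819

Rules hold: Σm=0, L=16 even, 2≤6≤10.
N = 9·13·13 = 1521
Δ = 4!·4!·8!/17! = 1/15315300
Racah Σ t=0..4: t=0:+1/829440 t=1:−1/25920 t=2:+1/9216 t=3:−1/25920 t=4:+1/829440 = 7/207360
⇒ 3j(4 6 6; 0 0 0)² = 28/2431, sgn +1
Racah Σ t=2..4: t=2:+1/645120 t=3:−1/181440 t=4:+1/829440 = -1/362880
⇒ 3j(4 6 6; 0 4 -4)² = 256/17017, sgn -1
4πI² = N·(3j₀)²·(3jₘ)² = 9216/34969
I = -1·√(0.263548/4π) = -0.14481872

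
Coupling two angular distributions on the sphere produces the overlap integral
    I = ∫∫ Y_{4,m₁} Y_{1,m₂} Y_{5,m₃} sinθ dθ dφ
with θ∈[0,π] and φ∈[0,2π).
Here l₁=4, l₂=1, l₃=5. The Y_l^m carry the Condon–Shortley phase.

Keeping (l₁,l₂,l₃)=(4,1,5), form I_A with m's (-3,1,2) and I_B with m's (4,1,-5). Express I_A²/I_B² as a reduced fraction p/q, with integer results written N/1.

Same 4,1,5: normalisation and zero-m 3j drop out of the ratio.
A: Δ: 0! 8! 2! / 11! → 1/495; sum: t=0:+1/10080 = 1/10080; 3j²(4 1 5; -3 1 2) = Δ·Π!·Σ² = 1/165  (sign -1)
B: Δ: 0! 8! 2! / 11! → 1/495; sum: t=0:+1/80640 = 1/80640; 3j²(4 1 5; 4 1 -5) = Δ·Π!·Σ² = 1/11  (sign +1)
I_A²/I_B² = (1/165)/(1/11) = 1/15

1/15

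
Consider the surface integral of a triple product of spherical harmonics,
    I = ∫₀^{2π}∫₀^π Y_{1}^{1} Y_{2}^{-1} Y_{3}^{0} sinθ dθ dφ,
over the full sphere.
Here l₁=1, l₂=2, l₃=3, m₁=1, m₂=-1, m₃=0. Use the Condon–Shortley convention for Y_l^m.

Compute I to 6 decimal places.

0.143048

Checks pass: Σm=0; 6 even; l₃=3∈[1,3].
(2·1+1)(2·2+1)(2·3+1) = 105
Δ: 0! 2! 4! / 7! → 1/105
sum: t=0:+1/4 = 1/4
3j²(1 2 3; 0 0 0) = Δ·Π!·Σ² = 3/35  (sign -1)
sum: t=0:+1/12 = 1/12
3j²(1 2 3; 1 -1 0) = Δ·Π!·Σ² = 1/35  (sign -1)
combine: 4πI² = 105·3/35·1/35 = 9/35
take √, sign +1: I = 0.14304817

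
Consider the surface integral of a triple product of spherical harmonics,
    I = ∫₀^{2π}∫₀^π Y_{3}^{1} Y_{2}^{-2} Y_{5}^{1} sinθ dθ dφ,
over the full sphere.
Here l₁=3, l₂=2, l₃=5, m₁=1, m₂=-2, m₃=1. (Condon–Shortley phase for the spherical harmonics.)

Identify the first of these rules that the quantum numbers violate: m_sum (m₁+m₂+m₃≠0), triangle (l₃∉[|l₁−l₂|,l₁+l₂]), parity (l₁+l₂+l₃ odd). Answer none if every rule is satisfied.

Σmᵢ = 0  ✓
l₃∈[|l₁−l₂|,l₁+l₂]=[1,5], have l₃=5  ✓
Σlᵢ = 10 ⇒ even  ✓

none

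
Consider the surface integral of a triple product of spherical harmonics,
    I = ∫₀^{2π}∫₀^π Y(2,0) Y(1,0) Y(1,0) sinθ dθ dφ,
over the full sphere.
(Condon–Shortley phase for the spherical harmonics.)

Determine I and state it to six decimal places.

Checks pass: Σm=0; 4 even; l₃=1∈[1,3].
(2·2+1)(2·1+1)(2·1+1) = 45
Δ: 2! 2! 0! / 5! → 1/30
sum: t=1:−1/1 = -1/1
3j²(2 1 1; 0 0 0) = Δ·Π!·Σ² = 2/15  (sign +1)
(m-triple is (0,0,0) — same symbol as above.)
combine: 4πI² = 45·2/15·2/15 = 4/5
take √, sign +1: I = 0.25231325

0.252313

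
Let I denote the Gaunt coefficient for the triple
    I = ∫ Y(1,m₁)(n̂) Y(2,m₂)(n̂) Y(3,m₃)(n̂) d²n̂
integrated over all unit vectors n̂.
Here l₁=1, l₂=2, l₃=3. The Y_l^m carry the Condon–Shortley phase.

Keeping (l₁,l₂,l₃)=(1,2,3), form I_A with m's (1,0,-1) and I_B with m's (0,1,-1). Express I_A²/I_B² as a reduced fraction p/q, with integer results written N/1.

3/4

Same 1,2,3: normalisation and zero-m 3j drop out of the ratio.
A: Δ: 0! 2! 4! / 7! → 1/105; sum: t=0:+1/8 = 1/8; 3j²(1 2 3; 1 0 -1) = Δ·Π!·Σ² = 2/35  (sign +1)
B: Δ: 0! 2! 4! / 7! → 1/105; sum: t=0:+1/6 = 1/6; 3j²(1 2 3; 0 1 -1) = Δ·Π!·Σ² = 8/105  (sign +1)
I_A²/I_B² = (2/35)/(8/105) = 3/4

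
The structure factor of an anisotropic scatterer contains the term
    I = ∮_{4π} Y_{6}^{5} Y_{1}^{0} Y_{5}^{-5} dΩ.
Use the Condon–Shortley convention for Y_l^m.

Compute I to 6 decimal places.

Checks pass: Σm=0; 12 even; l₃=5∈[5,7].
(2·6+1)(2·1+1)(2·5+1) = 429
Δ: 2! 10! 0! / 13! → 1/858
sum: t=1:−1/14400 = -1/14400
3j²(6 1 5; 0 0 0) = Δ·Π!·Σ² = 6/143  (sign +1)
sum: t=1:−1/3628800 = -1/3628800
3j²(6 1 5; 5 0 -5) = Δ·Π!·Σ² = 1/78  (sign -1)
combine: 4πI² = 429·6/143·1/78 = 3/13
take √, sign -1: I = -0.13551395

-0.135514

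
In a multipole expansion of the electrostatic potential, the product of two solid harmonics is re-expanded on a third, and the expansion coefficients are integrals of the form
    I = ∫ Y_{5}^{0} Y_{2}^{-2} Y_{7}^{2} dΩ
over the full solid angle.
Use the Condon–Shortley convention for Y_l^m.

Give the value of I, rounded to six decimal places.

0.127204

Checks pass: Σm=0; 14 even; l₃=7∈[3,7].
(2·5+1)(2·2+1)(2·7+1) = 825
Δ: 0! 10! 4! / 15! → 1/15015
sum: t=0:+1/57600 = 1/57600
3j²(5 2 7; 0 0 0) = Δ·Π!·Σ² = 21/715  (sign -1)
sum: t=0:+1/345600 = 1/345600
3j²(5 2 7; 0 -2 2) = Δ·Π!·Σ² = 6/715  (sign -1)
combine: 4πI² = 825·21/715·6/715 = 378/1859
take √, sign +1: I = 0.12720415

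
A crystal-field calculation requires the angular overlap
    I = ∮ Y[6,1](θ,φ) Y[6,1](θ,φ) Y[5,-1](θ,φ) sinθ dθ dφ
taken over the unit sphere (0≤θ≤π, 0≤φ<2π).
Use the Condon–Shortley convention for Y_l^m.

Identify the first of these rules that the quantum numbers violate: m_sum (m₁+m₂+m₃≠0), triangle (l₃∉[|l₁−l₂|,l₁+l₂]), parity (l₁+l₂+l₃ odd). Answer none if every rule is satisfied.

m_sum

Σmᵢ = 1  ✗
l₃∈[|l₁−l₂|,l₁+l₂]=[0,12], have l₃=5
Σlᵢ = 17 ⇒ odd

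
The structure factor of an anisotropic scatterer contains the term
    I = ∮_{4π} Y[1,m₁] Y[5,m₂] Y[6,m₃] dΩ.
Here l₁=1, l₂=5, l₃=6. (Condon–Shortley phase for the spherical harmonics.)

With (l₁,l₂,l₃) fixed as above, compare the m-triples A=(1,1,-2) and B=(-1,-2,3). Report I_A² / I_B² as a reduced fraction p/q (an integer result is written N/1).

7/9

Shared (l₁,l₂,l₃)=(1,5,6): N and (l;000)² cancel in I_A²/I_B².
A: Δ = 0!·2!·10!/13! = 1/858; Racah Σ t=0..0: t=0:+1/34560 = 1/34560; ⇒ 3j(1 5 6; 1 1 -2)² = 14/429, sgn +1
B: Δ = 0!·2!·10!/13! = 1/858; Racah Σ t=0..0: t=0:+1/60480 = 1/60480; ⇒ 3j(1 5 6; -1 -2 3)² = 6/143, sgn -1
I_A²/I_B² = (14/429)/(6/143) = 7/9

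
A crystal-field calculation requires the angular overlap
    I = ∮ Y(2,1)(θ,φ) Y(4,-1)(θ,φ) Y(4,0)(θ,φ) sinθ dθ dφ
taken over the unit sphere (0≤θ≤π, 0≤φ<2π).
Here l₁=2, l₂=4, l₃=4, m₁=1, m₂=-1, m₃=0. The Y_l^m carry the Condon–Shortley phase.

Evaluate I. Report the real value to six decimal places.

Checks pass: Σm=0; 10 even; l₃=4∈[2,6].
(2·2+1)(2·4+1)(2·4+1) = 405
Δ: 2! 2! 6! / 11! → 1/13860
sum: t=0:+1/192 t=1:−1/36 t=2:+1/192 = -5/288
3j²(2 4 4; 0 0 0) = Δ·Π!·Σ² = 20/693  (sign -1)
sum: t=0:+1/72 t=1:−1/96 = 1/288
3j²(2 4 4; 1 -1 0) = Δ·Π!·Σ² = 1/462  (sign +1)
combine: 4πI² = 405·20/693·1/462 = 150/5929
take √, sign -1: I = -0.04486937

-0.044869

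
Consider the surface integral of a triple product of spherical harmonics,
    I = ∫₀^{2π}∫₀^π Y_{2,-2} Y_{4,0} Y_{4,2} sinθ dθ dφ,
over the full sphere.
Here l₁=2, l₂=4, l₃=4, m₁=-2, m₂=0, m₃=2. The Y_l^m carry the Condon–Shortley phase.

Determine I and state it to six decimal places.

-0.190365

m-sum 0 ✓  L=10 even ✓  2≤4≤6 ✓
Π(2lᵢ+1) = 5×9×9 = 405
triangle coeff Δ(2,4,4) = 1/13860
Σ_t [0,2]: t=0:+1/192 t=1:−1/36 t=2:+1/192 = -5/288
(3j)²=20/693 [(2 4 4; 0 0 0)], sign=-1
Σ_t [2,2]: t=2:+1/192 = 1/192
(3j)²=3/77 [(2 4 4; -2 0 2)], sign=+1
⇒ 4πI² = 2700/5929
I = (-1)√(2700/5929/(4π)) = -0.19036462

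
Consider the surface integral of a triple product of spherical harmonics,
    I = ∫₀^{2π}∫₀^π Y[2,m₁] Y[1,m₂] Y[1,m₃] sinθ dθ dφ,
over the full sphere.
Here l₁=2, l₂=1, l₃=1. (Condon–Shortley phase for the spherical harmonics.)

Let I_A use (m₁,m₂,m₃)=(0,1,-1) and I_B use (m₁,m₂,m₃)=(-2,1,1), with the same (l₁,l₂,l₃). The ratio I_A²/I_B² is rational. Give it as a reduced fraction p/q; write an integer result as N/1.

Shared (l₁,l₂,l₃)=(2,1,1): N and (l;000)² cancel in I_A²/I_B².
A: Δ = 2!·2!·0!/5! = 1/30; Racah Σ t=2..2: t=2:+1/4 = 1/4; ⇒ 3j(2 1 1; 0 1 -1)² = 1/30, sgn +1
B: Δ = 2!·2!·0!/5! = 1/30; Racah Σ t=2..2: t=2:+1/4 = 1/4; ⇒ 3j(2 1 1; -2 1 1)² = 1/5, sgn +1
I_A²/I_B² = (1/30)/(1/5) = 1/6

1/6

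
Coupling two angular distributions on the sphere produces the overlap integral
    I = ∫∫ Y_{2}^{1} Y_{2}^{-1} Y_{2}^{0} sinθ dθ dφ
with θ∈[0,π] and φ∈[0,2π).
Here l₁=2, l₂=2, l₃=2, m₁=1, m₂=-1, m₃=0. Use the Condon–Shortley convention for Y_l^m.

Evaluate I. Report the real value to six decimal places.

-0.090112

Rules hold: Σm=0, L=6 even, 0≤2≤4.
N = 5·5·5 = 125
Δ = 2!·2!·2!/7! = 1/630
Racah Σ t=0..2: t=0:+1/8 t=1:−1/1 t=2:+1/8 = -3/4
⇒ 3j(2 2 2; 0 0 0)² = 2/35, sgn -1
Racah Σ t=0..1: t=0:+1/2 t=1:−1/4 = 1/4
⇒ 3j(2 2 2; 1 -1 0)² = 1/70, sgn +1
4πI² = N·(3j₀)²·(3jₘ)² = 5/49
I = -1·√(0.102041/4π) = -0.09011188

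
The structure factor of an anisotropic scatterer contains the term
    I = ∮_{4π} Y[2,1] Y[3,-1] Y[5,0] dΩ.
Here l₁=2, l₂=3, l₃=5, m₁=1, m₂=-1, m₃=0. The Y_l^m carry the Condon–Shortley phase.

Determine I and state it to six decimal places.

0.169433

Checks pass: Σm=0; 10 even; l₃=5∈[1,5].
(2·2+1)(2·3+1)(2·5+1) = 385
Δ: 0! 4! 6! / 11! → 1/2310
sum: t=0:+1/144 = 1/144
3j²(2 3 5; 0 0 0) = Δ·Π!·Σ² = 10/231  (sign -1)
sum: t=0:+1/288 = 1/288
3j²(2 3 5; 1 -1 0) = Δ·Π!·Σ² = 5/231  (sign -1)
combine: 4πI² = 385·10/231·5/231 = 250/693
take √, sign +1: I = 0.16943318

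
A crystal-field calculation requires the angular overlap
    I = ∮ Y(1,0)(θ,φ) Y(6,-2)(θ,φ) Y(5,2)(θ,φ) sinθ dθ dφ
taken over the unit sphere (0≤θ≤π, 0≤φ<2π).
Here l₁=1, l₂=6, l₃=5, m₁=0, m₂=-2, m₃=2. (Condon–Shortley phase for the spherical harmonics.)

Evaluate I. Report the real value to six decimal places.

m-sum 0 ✓  L=12 even ✓  5≤5≤7 ✓
Π(2lᵢ+1) = 3×13×11 = 429
triangle coeff Δ(1,6,5) = 1/858
Σ_t [1,1]: t=1:−1/14400 = -1/14400
(3j)²=6/143 [(1 6 5; 0 0 0)], sign=+1
Σ_t [1,1]: t=1:−1/30240 = -1/30240
(3j)²=16/429 [(1 6 5; 0 -2 2)], sign=+1
⇒ 4πI² = 96/143
I = (+1)√(96/143/(4π)) = 0.23113338

0.231133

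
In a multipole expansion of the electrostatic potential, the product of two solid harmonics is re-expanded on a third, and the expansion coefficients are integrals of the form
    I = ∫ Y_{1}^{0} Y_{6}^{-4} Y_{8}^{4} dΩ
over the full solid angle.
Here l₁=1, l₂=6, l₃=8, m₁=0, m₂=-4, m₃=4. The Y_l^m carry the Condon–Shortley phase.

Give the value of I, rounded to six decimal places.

0.000000

l₃=8 ∉ [5,7] — triangle fails ⇒ I = 0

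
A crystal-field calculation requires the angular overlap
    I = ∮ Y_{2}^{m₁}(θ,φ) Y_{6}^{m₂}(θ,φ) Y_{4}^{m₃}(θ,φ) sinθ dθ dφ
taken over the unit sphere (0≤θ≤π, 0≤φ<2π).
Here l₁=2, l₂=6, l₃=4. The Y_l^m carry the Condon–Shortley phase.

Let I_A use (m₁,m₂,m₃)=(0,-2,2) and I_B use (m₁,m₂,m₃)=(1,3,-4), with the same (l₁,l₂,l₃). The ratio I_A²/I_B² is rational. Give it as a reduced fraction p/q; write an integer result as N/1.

Shared (l₁,l₂,l₃)=(2,6,4): N and (l;000)² cancel in I_A²/I_B².
A: Δ = 4!·0!·8!/13! = 1/6435; Racah Σ t=2..2: t=2:+1/5760 = 1/5760; ⇒ 3j(2 6 4; 0 -2 2)² = 56/2145, sgn +1
B: Δ = 4!·0!·8!/13! = 1/6435; Racah Σ t=1..1: t=1:−1/241920 = -1/241920; ⇒ 3j(2 6 4; 1 3 -4)² = 1/715, sgn -1
I_A²/I_B² = (56/2145)/(1/715) = 56/3

56/3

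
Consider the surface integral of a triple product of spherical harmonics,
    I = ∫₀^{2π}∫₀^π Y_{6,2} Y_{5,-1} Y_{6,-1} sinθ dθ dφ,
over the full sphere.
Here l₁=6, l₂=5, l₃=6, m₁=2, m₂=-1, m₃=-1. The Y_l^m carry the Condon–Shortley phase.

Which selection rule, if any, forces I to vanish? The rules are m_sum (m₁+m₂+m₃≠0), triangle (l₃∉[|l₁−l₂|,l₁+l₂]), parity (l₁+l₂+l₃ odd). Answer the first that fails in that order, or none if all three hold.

Σmᵢ = 0  ✓
l₃∈[|l₁−l₂|,l₁+l₂]=[1,11], have l₃=6  ✓
Σlᵢ = 17 ⇒ odd  ✗

parity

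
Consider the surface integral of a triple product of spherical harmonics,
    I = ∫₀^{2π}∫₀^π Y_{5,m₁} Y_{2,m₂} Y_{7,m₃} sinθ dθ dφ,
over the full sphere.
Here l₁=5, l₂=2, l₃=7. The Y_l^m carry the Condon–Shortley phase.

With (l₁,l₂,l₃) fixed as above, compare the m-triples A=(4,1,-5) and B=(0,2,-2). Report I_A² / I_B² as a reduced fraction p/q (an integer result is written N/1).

Shared (l₁,l₂,l₃)=(5,2,7): N and (l;000)² cancel in I_A²/I_B².
A: Δ = 0!·10!·4!/15! = 1/15015; Racah Σ t=0..0: t=0:+1/2177280 = 1/2177280; ⇒ 3j(5 2 7; 4 1 -5)² = 8/273, sgn +1
B: Δ = 0!·10!·4!/15! = 1/15015; Racah Σ t=0..0: t=0:+1/345600 = 1/345600; ⇒ 3j(5 2 7; 0 2 -2)² = 6/715, sgn -1
I_A²/I_B² = (8/273)/(6/715) = 220/63

220/63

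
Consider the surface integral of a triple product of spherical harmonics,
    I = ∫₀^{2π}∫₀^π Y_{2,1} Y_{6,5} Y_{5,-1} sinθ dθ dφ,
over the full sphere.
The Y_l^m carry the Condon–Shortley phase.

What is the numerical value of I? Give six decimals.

0.000000

m-sum = 1 + 5 − 1 = 5 ≠ 0 ⇒ I = 0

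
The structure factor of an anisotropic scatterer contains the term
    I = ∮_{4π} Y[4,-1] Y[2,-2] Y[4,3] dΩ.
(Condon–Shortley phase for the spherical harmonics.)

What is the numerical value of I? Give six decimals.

0.159270

m-sum 0 ✓  L=10 even ✓  2≤4≤6 ✓
Π(2lᵢ+1) = 9×5×9 = 405
triangle coeff Δ(4,2,4) = 1/13860
Σ_t [0,2]: t=0:+1/192 t=1:−1/36 t=2:+1/192 = -5/288
(3j)²=20/693 [(4 2 4; 0 0 0)], sign=-1
Σ_t [0,0]: t=0:+1/480 = 1/480
(3j)²=3/110 [(4 2 4; -1 -2 3)], sign=-1
⇒ 4πI² = 270/847
I = (+1)√(270/847/(4π)) = 0.15927046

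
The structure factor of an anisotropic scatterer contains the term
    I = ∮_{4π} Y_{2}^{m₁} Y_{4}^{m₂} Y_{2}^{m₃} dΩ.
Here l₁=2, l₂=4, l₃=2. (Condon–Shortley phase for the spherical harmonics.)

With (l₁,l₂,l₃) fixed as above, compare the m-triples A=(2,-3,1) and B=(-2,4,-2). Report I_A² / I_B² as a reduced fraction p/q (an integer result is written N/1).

Same 2,4,2: normalisation and zero-m 3j drop out of the ratio.
A: Δ: 4! 0! 4! / 9! → 1/630; sum: t=0:+1/144 = 1/144; 3j²(2 4 2; 2 -3 1) = Δ·Π!·Σ² = 1/18  (sign -1)
B: Δ: 4! 0! 4! / 9! → 1/630; sum: t=4:+1/576 = 1/576; 3j²(2 4 2; -2 4 -2) = Δ·Π!·Σ² = 1/9  (sign +1)
I_A²/I_B² = (1/18)/(1/9) = 1/2

1/2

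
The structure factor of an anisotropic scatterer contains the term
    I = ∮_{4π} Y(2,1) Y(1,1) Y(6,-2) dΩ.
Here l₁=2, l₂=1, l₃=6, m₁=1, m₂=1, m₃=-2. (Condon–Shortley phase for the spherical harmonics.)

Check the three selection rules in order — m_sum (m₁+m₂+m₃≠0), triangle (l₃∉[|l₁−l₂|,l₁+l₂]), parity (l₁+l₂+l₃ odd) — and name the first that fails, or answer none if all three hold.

triangle

azimuthal sum: 1 + 1 − 2 = 0  ✓
1 ≤ 6 ≤ 3 (triangle on l)  ✗
L = 2 + 1 + 6 = 9 (odd)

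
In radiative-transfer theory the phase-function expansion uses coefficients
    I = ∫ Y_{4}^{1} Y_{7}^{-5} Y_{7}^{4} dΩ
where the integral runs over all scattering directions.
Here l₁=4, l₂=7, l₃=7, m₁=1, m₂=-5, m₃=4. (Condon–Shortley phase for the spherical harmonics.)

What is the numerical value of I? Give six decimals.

-0.036504

Rules hold: Σm=0, L=18 even, 3≤7≤11.
N = 9·15·15 = 2025
Δ = 4!·4!·10!/19! = 1/58198140
Racah Σ t=0..4: t=0:+1/17418240 t=1:−1/622080 t=2:+1/230400 t=3:−1/622080 t=4:+1/17418240 = 1/806400
⇒ 3j(4 7 7; 0 0 0)² = 2268/230945, sgn -1
Racah Σ t=0..2: t=0:+1/11612160 t=1:−1/8709120 t=2:+1/87091200 = -1/58060800
⇒ 3j(4 7 7; 1 -5 4)² = 99/117572, sgn +1
4πI² = N·(3j₀)²·(3jₘ)² = 295245/17631601
I = -1·√(0.0167452/4π) = -0.03650400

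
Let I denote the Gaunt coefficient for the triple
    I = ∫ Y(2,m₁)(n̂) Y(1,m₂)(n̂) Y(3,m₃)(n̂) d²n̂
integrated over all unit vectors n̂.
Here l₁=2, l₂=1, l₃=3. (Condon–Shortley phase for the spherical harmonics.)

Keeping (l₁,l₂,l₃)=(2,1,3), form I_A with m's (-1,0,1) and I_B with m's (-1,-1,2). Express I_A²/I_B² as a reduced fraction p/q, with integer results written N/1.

l's match ⇒ only the (l;m) 3-j factors differ between A and B.
A: triangle coeff Δ(2,1,3) = 1/105; Σ_t [0,0]: t=0:+1/6 = 1/6; (3j)²=8/105 [(2 1 3; -1 0 1)], sign=+1
B: triangle coeff Δ(2,1,3) = 1/105; Σ_t [0,0]: t=0:+1/12 = 1/12; (3j)²=2/21 [(2 1 3; -1 -1 2)], sign=-1
I_A²/I_B² = (8/105)/(2/21) = 4/5

4/5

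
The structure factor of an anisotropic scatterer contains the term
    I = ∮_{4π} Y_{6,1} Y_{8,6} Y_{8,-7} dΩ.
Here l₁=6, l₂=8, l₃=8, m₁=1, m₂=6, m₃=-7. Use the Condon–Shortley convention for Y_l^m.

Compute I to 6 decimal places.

Rules hold: Σm=0, L=22 even, 2≤8≤14.
N = 13·17·17 = 3757
Δ = 6!·6!·10!/23! = 1/13742520792
Racah Σ t=0..6: t=0:+1/41803776000 t=1:−1/435456000 t=2:+1/39813120 t=3:−1/18662400 t=4:+1/39813120 t=5:−1/435456000 t=6:+1/41803776000 = -11/1393459200
⇒ 3j(6 8 8; 0 0 0)² = 600/96577, sgn -1
Racah Σ t=4..5: t=4:+1/20901888000 t=5:−1/31352832000 = 1/62705664000
⇒ 3j(6 8 8; 1 6 -7)² = 455/178296, sgn -1
4πI² = N·(3j₀)²·(3jₘ)² = 11375/190969
I = +1·√(0.0595646/4π) = 0.06884768

0.068848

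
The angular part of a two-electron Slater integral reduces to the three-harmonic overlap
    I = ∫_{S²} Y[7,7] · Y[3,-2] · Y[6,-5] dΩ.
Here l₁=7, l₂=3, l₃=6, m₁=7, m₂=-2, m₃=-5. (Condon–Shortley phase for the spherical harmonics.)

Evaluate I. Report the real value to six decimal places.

-0.201189

Rules hold: Σm=0, L=16 even, 4≤6≤10.
N = 15·7·13 = 1365
Δ = 4!·10!·2!/17! = 1/2042040
Racah Σ t=1..3: t=1:−1/207360 t=2:+1/57600 t=3:−1/207360 = 1/129600
⇒ 3j(7 3 6; 0 0 0)² = 168/12155, sgn +1
Racah Σ t=0..0: t=0:+1/87091200 = 1/87091200
⇒ 3j(7 3 6; 7 -2 -5)² = 11/408, sgn -1
4πI² = N·(3j₀)²·(3jₘ)² = 147/289
I = -1·√(0.508651/4π) = -0.20118927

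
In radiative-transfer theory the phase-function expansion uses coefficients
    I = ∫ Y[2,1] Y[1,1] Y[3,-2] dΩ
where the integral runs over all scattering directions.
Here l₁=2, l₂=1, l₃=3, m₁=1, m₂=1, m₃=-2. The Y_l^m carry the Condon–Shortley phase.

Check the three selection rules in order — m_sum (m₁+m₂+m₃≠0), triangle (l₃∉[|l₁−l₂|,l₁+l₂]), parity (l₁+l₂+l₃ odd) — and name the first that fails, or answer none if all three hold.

Σmᵢ = 0  ✓
l₃∈[|l₁−l₂|,l₁+l₂]=[1,3], have l₃=3  ✓
Σlᵢ = 6 ⇒ even  ✓

none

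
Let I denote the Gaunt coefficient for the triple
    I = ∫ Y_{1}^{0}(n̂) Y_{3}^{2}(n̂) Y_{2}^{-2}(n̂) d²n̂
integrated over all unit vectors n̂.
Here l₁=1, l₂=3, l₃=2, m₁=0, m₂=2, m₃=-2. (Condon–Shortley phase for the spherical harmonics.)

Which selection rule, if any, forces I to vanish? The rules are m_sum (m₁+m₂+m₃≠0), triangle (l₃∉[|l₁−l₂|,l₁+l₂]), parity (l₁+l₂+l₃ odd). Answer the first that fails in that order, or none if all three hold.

none

azimuthal sum: 0 + 2 − 2 = 0  ✓
2 ≤ 2 ≤ 4 (triangle on l)  ✓
L = 1 + 3 + 2 = 6 (even)  ✓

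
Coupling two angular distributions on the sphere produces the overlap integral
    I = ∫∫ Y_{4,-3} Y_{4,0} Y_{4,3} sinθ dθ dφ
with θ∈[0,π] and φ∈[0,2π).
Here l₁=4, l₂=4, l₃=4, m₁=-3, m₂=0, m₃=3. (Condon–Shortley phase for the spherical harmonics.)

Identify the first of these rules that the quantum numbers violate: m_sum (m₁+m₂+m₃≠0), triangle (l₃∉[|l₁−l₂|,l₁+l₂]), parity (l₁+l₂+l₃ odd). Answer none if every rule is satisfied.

none

azimuthal sum: -3 + 0 + 3 = 0  ✓
0 ≤ 4 ≤ 8 (triangle on l)  ✓
L = 4 + 4 + 4 = 12 (even)  ✓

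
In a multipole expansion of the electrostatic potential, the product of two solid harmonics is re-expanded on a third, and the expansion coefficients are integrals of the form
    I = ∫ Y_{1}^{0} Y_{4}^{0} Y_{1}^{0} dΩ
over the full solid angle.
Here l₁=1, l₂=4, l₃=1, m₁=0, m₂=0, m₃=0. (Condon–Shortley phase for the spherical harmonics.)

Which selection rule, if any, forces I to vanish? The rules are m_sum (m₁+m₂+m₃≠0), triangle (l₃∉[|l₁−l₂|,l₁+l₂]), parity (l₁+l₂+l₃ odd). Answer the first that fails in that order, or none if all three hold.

triangle

Σmᵢ = 0  ✓
l₃∈[|l₁−l₂|,l₁+l₂]=[3,5], have l₃=1  ✗
Σlᵢ = 6 ⇒ even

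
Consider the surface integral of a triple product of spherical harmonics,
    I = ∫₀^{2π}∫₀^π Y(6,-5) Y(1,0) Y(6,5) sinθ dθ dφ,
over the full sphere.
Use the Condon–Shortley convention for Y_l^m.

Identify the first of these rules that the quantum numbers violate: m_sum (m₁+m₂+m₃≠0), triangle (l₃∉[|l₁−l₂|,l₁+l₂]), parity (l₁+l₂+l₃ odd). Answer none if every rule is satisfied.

m₁+m₂+m₃ = -5 + 0 + 5 = 0  ✓
triangle: |6−1|=5 ≤ l₃=6 ≤ 6+1=7  ✓
parity: l₁+l₂+l₃ = 13 is odd  ✗

parity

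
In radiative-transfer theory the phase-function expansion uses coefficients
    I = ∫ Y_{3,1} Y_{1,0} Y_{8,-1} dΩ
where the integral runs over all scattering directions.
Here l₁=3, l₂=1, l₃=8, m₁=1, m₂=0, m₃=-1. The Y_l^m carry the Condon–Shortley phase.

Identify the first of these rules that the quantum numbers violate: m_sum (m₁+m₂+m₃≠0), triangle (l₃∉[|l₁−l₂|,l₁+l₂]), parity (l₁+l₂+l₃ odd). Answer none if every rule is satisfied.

Σmᵢ = 0  ✓
l₃∈[|l₁−l₂|,l₁+l₂]=[2,4], have l₃=8  ✗
Σlᵢ = 12 ⇒ even

triangle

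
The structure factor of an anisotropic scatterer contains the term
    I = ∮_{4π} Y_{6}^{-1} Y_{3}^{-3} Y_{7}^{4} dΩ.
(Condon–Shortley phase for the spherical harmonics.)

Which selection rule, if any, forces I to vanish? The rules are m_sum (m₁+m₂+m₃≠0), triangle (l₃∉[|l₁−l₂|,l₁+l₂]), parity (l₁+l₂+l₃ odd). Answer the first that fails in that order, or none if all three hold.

none

m₁+m₂+m₃ = -1 − 3 + 4 = 0  ✓
triangle: |6−3|=3 ≤ l₃=7 ≤ 6+3=9  ✓
parity: l₁+l₂+l₃ = 16 is even  ✓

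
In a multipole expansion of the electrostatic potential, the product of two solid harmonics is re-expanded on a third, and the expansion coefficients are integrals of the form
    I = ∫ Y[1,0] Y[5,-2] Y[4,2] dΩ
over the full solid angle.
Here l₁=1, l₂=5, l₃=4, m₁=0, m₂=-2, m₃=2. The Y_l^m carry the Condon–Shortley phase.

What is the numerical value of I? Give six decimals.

Rules hold: Σm=0, L=10 even, 4≤4≤6.
N = 3·11·9 = 297
Δ = 2!·0!·8!/11! = 1/495
Racah Σ t=1..1: t=1:−1/576 = -1/576
⇒ 3j(1 5 4; 0 0 0)² = 5/99, sgn -1
Racah Σ t=1..1: t=1:−1/1440 = -1/1440
⇒ 3j(1 5 4; 0 -2 2)² = 7/165, sgn -1
4πI² = N·(3j₀)²·(3jₘ)² = 7/11
I = +1·√(0.636364/4π) = 0.22503380

0.225034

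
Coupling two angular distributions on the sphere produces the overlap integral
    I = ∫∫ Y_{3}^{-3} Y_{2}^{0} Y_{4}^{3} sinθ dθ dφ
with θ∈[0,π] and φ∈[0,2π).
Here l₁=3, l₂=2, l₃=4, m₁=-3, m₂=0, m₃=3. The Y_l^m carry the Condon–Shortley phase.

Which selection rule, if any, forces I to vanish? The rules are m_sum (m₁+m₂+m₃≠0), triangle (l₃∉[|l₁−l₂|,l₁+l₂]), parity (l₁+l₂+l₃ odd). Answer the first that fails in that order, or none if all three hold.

parity

m₁+m₂+m₃ = -3 + 0 + 3 = 0  ✓
triangle: |3−2|=1 ≤ l₃=4 ≤ 3+2=5  ✓
parity: l₁+l₂+l₃ = 9 is odd  ✗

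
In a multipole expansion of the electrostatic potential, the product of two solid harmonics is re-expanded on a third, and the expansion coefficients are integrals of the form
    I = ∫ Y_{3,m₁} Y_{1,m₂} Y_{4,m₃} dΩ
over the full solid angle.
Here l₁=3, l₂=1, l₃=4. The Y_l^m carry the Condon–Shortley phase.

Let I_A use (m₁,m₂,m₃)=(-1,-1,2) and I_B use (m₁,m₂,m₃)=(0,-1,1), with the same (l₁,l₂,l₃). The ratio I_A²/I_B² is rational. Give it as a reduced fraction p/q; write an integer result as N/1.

3/2

l's match ⇒ only the (l;m) 3-j factors differ between A and B.
A: triangle coeff Δ(3,1,4) = 1/252; Σ_t [0,0]: t=0:+1/96 = 1/96; (3j)²=5/84 [(3 1 4; -1 -1 2)], sign=+1
B: triangle coeff Δ(3,1,4) = 1/252; Σ_t [0,0]: t=0:+1/72 = 1/72; (3j)²=5/126 [(3 1 4; 0 -1 1)], sign=-1
I_A²/I_B² = (5/84)/(5/126) = 3/2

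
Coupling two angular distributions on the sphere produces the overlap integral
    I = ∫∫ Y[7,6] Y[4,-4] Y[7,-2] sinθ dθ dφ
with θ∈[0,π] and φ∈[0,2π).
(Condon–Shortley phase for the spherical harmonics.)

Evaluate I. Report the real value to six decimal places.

0.082491

Checks pass: Σm=0; 18 even; l₃=7∈[3,11].
(2·7+1)(2·4+1)(2·7+1) = 2025
Δ: 4! 10! 4! / 19! → 1/58198140
sum: t=0:+1/17418240 t=1:−1/622080 t=2:+1/230400 t=3:−1/622080 t=4:+1/17418240 = 1/806400
3j²(7 4 7; 0 0 0) = Δ·Π!·Σ² = 2268/230945  (sign -1)
sum: t=0:+1/209018880 = 1/209018880
3j²(7 4 7; 6 -4 -2) = Δ·Π!·Σ² = 25/5814  (sign -1)
combine: 4πI² = 2025·2268/230945·25/5814 = 1275750/14919047
take √, sign +1: I = 0.08249114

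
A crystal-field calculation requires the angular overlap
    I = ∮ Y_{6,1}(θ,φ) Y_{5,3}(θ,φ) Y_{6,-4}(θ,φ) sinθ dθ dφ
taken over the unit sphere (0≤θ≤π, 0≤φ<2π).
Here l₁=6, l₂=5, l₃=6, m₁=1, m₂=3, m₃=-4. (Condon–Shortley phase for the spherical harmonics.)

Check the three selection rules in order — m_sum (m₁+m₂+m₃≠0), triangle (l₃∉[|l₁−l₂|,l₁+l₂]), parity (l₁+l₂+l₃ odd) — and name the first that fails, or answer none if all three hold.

Σmᵢ = 0  ✓
l₃∈[|l₁−l₂|,l₁+l₂]=[1,11], have l₃=6  ✓
Σlᵢ = 17 ⇒ odd  ✗

parity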